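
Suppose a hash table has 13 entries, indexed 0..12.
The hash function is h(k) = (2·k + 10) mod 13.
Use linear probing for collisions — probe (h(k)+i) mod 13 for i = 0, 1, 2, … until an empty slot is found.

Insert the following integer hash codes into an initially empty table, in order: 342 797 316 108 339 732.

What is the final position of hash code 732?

9

342 hashes to 5; slot 5 is free -> place at 5.
797 hashes to 5; 5 taken -> place at 6.
316 hashes to 5; 5,6 taken -> place at 7.
108 hashes to 5; 5,6,7 taken -> place at 8.
339 hashes to 12; slot 12 is free -> place at 12.
732 hashes to 5; 5,6,7,8 taken -> place at 9.
Table: [., ., ., ., ., 342, 797, 316, 108, 732, ., ., 339]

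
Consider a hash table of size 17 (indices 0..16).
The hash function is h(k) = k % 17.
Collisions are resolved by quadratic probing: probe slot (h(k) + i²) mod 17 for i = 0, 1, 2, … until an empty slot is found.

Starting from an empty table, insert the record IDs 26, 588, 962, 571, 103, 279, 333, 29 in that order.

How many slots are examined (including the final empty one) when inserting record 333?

Insert 26: h=9, slot 9 empty => index 9.
Insert 588: h=10, slot 10 empty => index 10.
Insert 962: h=10, slot 10 occupied => index 11.
Insert 571: h=10, slots 10,11 occupied => index 14.
Insert 103: h=1, slot 1 empty => index 1.
Insert 279: h=7, slot 7 empty => index 7.
Insert 333: h=10, slots 10,11,14 occupied => index 2.
Insert 29: h=12, slot 12 empty => index 12.
Table: [—, 103, 333, —, —, —, —, 279, —, 26, 588, 962, 29, —, 571, —, —]

4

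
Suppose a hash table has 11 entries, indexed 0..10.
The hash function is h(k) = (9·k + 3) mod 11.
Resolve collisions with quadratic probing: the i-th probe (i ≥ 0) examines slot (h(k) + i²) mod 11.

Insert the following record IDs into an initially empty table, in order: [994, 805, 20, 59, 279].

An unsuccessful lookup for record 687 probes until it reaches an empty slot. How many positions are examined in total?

994 hashes to 6; slot 6 is free -> place at 6.
805 hashes to 10; slot 10 is free -> place at 10.
20 hashes to 7; slot 7 is free -> place at 7.
59 hashes to 6; 6,7,10 taken -> place at 4.
279 hashes to 6; 6,7,10,4 taken -> place at 0.
Table: [279, ∅, ∅, ∅, 59, ∅, 994, 20, ∅, ∅, 805]
Lookup 687: h=4, probe 4,5 → slot 5 empty, not found.

2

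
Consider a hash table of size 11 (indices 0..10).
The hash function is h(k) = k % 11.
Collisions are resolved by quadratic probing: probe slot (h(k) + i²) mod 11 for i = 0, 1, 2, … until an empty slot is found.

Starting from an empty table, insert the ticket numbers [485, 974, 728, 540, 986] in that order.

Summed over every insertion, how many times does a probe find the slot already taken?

Insert 485: h=1, slot 1 empty -> index 1.
Insert 974: h=6, slot 6 empty -> index 6.
Insert 728: h=2, slot 2 empty -> index 2.
Insert 540: h=1, slots 1,2 occupied -> index 5.
Insert 986: h=7, slot 7 empty -> index 7.
Table: [., 485, 728, ., ., 540, 974, 986, ., ., .]

2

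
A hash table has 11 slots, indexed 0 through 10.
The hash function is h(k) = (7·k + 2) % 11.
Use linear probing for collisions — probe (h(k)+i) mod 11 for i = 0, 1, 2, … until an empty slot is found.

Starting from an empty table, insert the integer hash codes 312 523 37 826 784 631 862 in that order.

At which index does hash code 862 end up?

312 hashes to 8; slot 8 is free -> place at 8.
523 hashes to 0; slot 0 is free -> place at 0.
37 hashes to 8; 8 taken -> place at 9.
826 hashes to 9; 9 taken -> place at 10.
784 hashes to 1; slot 1 is free -> place at 1.
631 hashes to 8; 8,9,10,0,1 taken -> place at 2.
862 hashes to 8; 8,9,10,0,1,2 taken -> place at 3.
Table: [523, 784, 631, 862, -, -, -, -, 312, 37, 826]

3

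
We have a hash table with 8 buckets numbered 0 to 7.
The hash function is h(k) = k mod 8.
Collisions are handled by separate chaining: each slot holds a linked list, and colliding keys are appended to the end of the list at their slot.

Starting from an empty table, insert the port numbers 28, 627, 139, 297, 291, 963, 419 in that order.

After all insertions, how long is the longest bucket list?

28 → bucket 4
627 → bucket 3
139 → bucket 3 (collision)
297 → bucket 1
291 → bucket 3 (collision)
963 → bucket 3 (collision)
419 → bucket 3 (collision)
Final buckets:
0: ∅
1: 297
2: ∅
3: 627 -> 139 -> 291 -> 963 -> 419
4: 28
5: ∅
6: ∅
7: ∅

5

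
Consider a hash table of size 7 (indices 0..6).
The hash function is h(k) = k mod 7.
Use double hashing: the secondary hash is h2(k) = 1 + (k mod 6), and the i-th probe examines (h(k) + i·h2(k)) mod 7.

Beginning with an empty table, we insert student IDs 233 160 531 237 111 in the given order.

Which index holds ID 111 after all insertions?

233: h=2 -> slot 2
160: h=6 -> slot 6
531: h=6, h2=4, probe 6,3 -> slot 3
237: h=6, h2=4, probe 6,3,0 -> slot 0
111: h=6, h2=4, probe 6,3,0,4 -> slot 4
Table: [237, -, 233, 531, 111, -, 160]

4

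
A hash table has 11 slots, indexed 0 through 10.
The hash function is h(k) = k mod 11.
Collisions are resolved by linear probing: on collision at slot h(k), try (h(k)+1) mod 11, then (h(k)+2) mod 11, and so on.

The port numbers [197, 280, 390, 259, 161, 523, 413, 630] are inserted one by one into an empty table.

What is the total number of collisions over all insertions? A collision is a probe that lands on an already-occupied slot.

11

197 hashes to 10; slot 10 is free → place at 10.
280 hashes to 5; slot 5 is free → place at 5.
390 hashes to 5; 5 taken → place at 6.
259 hashes to 6; 6 taken → place at 7.
161 hashes to 7; 7 taken → place at 8.
523 hashes to 6; 6,7,8 taken → place at 9.
413 hashes to 6; 6,7,8,9,10 taken → place at 0.
630 hashes to 3; slot 3 is free → place at 3.
Table: [413, ., ., 630, ., 280, 390, 259, 161, 523, 197]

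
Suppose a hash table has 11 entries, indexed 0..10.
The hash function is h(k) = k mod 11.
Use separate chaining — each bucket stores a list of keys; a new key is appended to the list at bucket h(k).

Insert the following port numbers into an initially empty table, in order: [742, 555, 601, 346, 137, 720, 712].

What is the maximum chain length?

5

742 → bucket 5
555 → bucket 5 (collision)
601 → bucket 7
346 → bucket 5 (collision)
137 → bucket 5 (collision)
720 → bucket 5 (collision)
712 → bucket 8
Final buckets:
0: _
1: _
2: _
3: _
4: _
5: 742 -> 555 -> 346 -> 137 -> 720
6: _
7: 601
8: 712
9: _
10: _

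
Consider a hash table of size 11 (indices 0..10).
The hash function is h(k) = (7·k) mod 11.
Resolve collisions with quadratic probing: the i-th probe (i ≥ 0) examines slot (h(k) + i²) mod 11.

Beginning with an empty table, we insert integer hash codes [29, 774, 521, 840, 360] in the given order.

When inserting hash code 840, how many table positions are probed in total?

3

Insert 29: h=5, slot 5 empty → index 5.
Insert 774: h=6, slot 6 empty → index 6.
Insert 521: h=6, slot 6 occupied → index 7.
Insert 840: h=6, slots 6,7 occupied → index 10.
Insert 360: h=1, slot 1 empty → index 1.
Table: [-, 360, -, -, -, 29, 774, 521, -, -, 840]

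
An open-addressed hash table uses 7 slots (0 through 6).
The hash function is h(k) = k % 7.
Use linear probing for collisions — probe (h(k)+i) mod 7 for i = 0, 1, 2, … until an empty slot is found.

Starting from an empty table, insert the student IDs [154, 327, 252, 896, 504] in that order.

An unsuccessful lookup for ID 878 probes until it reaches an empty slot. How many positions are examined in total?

154: h=0 → slot 0
327: h=5 → slot 5
252: h=0, probe 0,1 → slot 1
896: h=0, probe 0,1,2 → slot 2
504: h=0, probe 0,1,2,3 → slot 3
Table: [154, 252, 896, 504, _, 327, _]
Lookup 878: h=3, probe 3,4 → slot 4 empty, not found.

2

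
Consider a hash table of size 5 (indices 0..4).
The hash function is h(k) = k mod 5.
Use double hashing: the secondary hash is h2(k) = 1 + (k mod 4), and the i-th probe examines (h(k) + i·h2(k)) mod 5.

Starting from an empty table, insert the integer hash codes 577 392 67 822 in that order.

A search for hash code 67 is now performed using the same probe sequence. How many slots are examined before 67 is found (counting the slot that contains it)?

2

Insert 577: h=2, slot 2 empty → index 2.
Insert 392: h=2, h2=1, slot 2 occupied → index 3.
Insert 67: h=2, h2=4, slot 2 occupied → index 1.
Insert 822: h=2, h2=3, slot 2 occupied → index 0.
Table: [822, 67, 577, 392, -]
Lookup 67: h=2, h2=4, probe 2,1 → found at 1.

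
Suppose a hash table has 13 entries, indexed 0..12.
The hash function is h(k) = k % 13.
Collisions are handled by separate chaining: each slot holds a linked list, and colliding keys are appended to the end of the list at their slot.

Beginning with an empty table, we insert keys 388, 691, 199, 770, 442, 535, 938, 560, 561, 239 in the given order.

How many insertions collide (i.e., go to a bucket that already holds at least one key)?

Insert 388: h=11, bucket 11 empty -> new chain.
Insert 691: h=2, bucket 2 empty -> new chain.
Insert 199: h=4, bucket 4 empty -> new chain.
Insert 770: h=3, bucket 3 empty -> new chain.
Insert 442: h=0, bucket 0 empty -> new chain.
Insert 535: h=2, bucket 2 nonempty -> append to chain.
Insert 938: h=2, bucket 2 nonempty -> append to chain.
Insert 560: h=1, bucket 1 empty -> new chain.
Insert 561: h=2, bucket 2 nonempty -> append to chain.
Insert 239: h=5, bucket 5 empty -> new chain.
Final buckets:
0: 442
1: 560
2: 691 -> 535 -> 938 -> 561
3: 770
4: 199
5: 239
6: ∅
7: ∅
8: ∅
9: ∅
10: ∅
11: 388
12: ∅

3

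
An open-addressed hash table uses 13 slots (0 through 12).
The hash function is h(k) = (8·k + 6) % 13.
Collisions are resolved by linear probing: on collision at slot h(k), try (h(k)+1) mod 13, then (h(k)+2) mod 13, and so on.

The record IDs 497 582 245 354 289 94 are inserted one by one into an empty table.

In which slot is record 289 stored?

497: h=4 -> slot 4
582: h=8 -> slot 8
245: h=3 -> slot 3
354: h=4, probe 4,5 -> slot 5
289: h=4, probe 4,5,6 -> slot 6
94: h=4, probe 4,5,6,7 -> slot 7
Table: [∅, ∅, ∅, 245, 497, 354, 289, 94, 582, ∅, ∅, ∅, ∅]

6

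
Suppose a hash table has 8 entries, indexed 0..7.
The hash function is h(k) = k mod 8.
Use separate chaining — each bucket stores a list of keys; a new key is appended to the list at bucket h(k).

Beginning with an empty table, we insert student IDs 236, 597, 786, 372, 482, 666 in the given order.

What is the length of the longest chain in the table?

3

Insert 236: h=4, bucket 4 empty → new chain.
Insert 597: h=5, bucket 5 empty → new chain.
Insert 786: h=2, bucket 2 empty → new chain.
Insert 372: h=4, bucket 4 nonempty → append to chain.
Insert 482: h=2, bucket 2 nonempty → append to chain.
Insert 666: h=2, bucket 2 nonempty → append to chain.
Final buckets:
0: _
1: _
2: 786 -> 482 -> 666
3: _
4: 236 -> 372
5: 597
6: _
7: _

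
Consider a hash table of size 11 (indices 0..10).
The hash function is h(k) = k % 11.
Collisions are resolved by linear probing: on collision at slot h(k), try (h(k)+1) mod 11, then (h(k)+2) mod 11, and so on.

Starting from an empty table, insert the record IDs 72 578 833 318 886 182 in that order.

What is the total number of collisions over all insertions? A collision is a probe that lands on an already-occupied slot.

72: h=6 → slot 6
578: h=6, probe 6,7 → slot 7
833: h=8 → slot 8
318: h=10 → slot 10
886: h=6, probe 6,7,8,9 → slot 9
182: h=6, probe 6,7,8,9,10,0 → slot 0
Table: [182, -, -, -, -, -, 72, 578, 833, 886, 318]

9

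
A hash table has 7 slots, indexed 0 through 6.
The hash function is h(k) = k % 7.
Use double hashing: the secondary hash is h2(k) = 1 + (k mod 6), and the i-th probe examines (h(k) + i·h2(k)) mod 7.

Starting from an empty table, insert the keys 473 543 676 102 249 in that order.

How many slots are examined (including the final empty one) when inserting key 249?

Insert 473: h=4, slot 4 empty -> index 4.
Insert 543: h=4, h2=4, slot 4 occupied -> index 1.
Insert 676: h=4, h2=5, slot 4 occupied -> index 2.
Insert 102: h=4, h2=1, slot 4 occupied -> index 5.
Insert 249: h=4, h2=4, slots 4,1,5,2 occupied -> index 6.
Table: [-, 543, 676, -, 473, 102, 249]

5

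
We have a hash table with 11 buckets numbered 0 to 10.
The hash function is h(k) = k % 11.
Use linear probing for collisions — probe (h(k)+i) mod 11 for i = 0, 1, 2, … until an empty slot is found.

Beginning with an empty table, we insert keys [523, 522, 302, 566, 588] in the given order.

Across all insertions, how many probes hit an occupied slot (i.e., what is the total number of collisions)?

523 hashes to 6; slot 6 is free -> place at 6.
522 hashes to 5; slot 5 is free -> place at 5.
302 hashes to 5; 5,6 taken -> place at 7.
566 hashes to 5; 5,6,7 taken -> place at 8.
588 hashes to 5; 5,6,7,8 taken -> place at 9.
Table: [-, -, -, -, -, 522, 523, 302, 566, 588, -]

9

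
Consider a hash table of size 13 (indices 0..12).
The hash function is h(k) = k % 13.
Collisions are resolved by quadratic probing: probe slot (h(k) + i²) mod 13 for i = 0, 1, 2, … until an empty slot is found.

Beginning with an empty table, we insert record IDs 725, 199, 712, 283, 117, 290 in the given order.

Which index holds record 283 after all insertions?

1

725: h=10 → slot 10
199: h=4 → slot 4
712: h=10, probe 10,11 → slot 11
283: h=10, probe 10,11,1 → slot 1
117: h=0 → slot 0
290: h=4, probe 4,5 → slot 5
Table: [117, 283, —, —, 199, 290, —, —, —, —, 725, 712, —]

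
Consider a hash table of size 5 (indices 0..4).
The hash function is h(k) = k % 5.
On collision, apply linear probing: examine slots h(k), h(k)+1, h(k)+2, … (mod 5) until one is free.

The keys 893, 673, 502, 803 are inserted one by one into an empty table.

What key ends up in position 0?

893: h=3 → slot 3
673: h=3, probe 3,4 → slot 4
502: h=2 → slot 2
803: h=3, probe 3,4,0 → slot 0
Table: [803, ∅, 502, 893, 673]

803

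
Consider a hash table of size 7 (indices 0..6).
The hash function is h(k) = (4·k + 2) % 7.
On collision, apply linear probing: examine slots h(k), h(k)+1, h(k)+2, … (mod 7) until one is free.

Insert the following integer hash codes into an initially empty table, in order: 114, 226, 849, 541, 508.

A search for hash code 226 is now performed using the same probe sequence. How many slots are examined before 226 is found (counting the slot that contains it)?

2

114 hashes to 3; slot 3 is free => place at 3.
226 hashes to 3; 3 taken => place at 4.
849 hashes to 3; 3,4 taken => place at 5.
541 hashes to 3; 3,4,5 taken => place at 6.
508 hashes to 4; 4,5,6 taken => place at 0.
Table: [508, —, —, 114, 226, 849, 541]
Lookup 226: h=3, probe 3,4 → found at 4.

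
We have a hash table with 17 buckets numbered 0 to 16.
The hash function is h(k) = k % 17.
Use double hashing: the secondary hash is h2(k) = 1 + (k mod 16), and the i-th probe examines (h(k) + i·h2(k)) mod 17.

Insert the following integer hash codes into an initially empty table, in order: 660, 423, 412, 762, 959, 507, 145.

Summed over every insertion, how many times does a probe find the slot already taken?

3

660: h=14 → slot 14
423: h=15 → slot 15
412: h=4 → slot 4
762: h=14, h2=11, probe 14,8 → slot 8
959: h=7 → slot 7
507: h=14, h2=12, probe 14,9 → slot 9
145: h=9, h2=2, probe 9,11 → slot 11
Table: [∅, ∅, ∅, ∅, 412, ∅, ∅, 959, 762, 507, ∅, 145, ∅, ∅, 660, 423, ∅]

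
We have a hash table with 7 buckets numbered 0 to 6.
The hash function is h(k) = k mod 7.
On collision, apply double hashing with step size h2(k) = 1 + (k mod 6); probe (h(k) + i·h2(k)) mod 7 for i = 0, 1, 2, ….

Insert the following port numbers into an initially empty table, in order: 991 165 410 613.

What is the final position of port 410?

0

991 hashes to 4; slot 4 is free => place at 4.
165 hashes to 4, h2=4; 4 taken => place at 1.
410 hashes to 4, h2=3; 4 taken => place at 0.
613 hashes to 4, h2=2; 4 taken => place at 6.
Table: [410, 165, ., ., 991, ., 613]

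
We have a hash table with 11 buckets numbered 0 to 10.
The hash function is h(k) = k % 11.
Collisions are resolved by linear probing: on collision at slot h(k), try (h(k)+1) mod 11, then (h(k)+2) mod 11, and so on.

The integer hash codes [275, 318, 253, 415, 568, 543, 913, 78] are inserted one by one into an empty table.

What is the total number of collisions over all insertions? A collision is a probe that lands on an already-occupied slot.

5

275 hashes to 0; slot 0 is free -> place at 0.
318 hashes to 10; slot 10 is free -> place at 10.
253 hashes to 0; 0 taken -> place at 1.
415 hashes to 8; slot 8 is free -> place at 8.
568 hashes to 7; slot 7 is free -> place at 7.
543 hashes to 4; slot 4 is free -> place at 4.
913 hashes to 0; 0,1 taken -> place at 2.
78 hashes to 1; 1,2 taken -> place at 3.
Table: [275, 253, 913, 78, 543, -, -, 568, 415, -, 318]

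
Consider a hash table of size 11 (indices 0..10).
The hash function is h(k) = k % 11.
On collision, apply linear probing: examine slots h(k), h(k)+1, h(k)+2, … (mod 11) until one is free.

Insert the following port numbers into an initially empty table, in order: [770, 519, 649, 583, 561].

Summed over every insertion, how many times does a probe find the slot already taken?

8

Insert 770: h=0, slot 0 empty → index 0.
Insert 519: h=2, slot 2 empty → index 2.
Insert 649: h=0, slot 0 occupied → index 1.
Insert 583: h=0, slots 0,1,2 occupied → index 3.
Insert 561: h=0, slots 0,1,2,3 occupied → index 4.
Table: [770, 649, 519, 583, 561, _, _, _, _, _, _]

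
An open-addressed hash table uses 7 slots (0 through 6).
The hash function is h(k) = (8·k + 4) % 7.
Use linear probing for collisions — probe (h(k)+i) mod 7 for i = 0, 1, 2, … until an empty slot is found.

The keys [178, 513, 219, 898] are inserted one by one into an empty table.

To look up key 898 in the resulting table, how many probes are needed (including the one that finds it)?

4

178 hashes to 0; slot 0 is free -> place at 0.
513 hashes to 6; slot 6 is free -> place at 6.
219 hashes to 6; 6,0 taken -> place at 1.
898 hashes to 6; 6,0,1 taken -> place at 2.
Table: [178, 219, 898, —, —, —, 513]
Lookup 898: h=6, probe 6,0,1,2 → found at 2.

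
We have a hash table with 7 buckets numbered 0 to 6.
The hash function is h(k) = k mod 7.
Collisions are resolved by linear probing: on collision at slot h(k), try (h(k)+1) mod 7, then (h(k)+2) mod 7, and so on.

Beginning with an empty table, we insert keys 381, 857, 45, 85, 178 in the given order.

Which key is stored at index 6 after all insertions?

178

Insert 381: h=3, slot 3 empty → index 3.
Insert 857: h=3, slot 3 occupied → index 4.
Insert 45: h=3, slots 3,4 occupied → index 5.
Insert 85: h=1, slot 1 empty → index 1.
Insert 178: h=3, slots 3,4,5 occupied → index 6.
Table: [_, 85, _, 381, 857, 45, 178]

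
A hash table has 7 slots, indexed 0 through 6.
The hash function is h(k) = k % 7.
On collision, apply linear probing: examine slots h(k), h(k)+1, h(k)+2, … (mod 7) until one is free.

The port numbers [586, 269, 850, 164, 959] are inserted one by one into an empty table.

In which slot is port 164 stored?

6

586: h=5 → slot 5
269: h=3 → slot 3
850: h=3, probe 3,4 → slot 4
164: h=3, probe 3,4,5,6 → slot 6
959: h=0 → slot 0
Table: [959, _, _, 269, 850, 586, 164]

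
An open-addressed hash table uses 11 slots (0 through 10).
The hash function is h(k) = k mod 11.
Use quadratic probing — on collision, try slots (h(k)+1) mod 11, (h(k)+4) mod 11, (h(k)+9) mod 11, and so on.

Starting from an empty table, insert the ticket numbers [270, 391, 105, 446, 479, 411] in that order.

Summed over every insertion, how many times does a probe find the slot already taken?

Insert 270: h=6, slot 6 empty → index 6.
Insert 391: h=6, slot 6 occupied → index 7.
Insert 105: h=6, slots 6,7 occupied → index 10.
Insert 446: h=6, slots 6,7,10 occupied → index 4.
Insert 479: h=6, slots 6,7,10,4 occupied → index 0.
Insert 411: h=4, slot 4 occupied → index 5.
Table: [479, ∅, ∅, ∅, 446, 411, 270, 391, ∅, ∅, 105]

11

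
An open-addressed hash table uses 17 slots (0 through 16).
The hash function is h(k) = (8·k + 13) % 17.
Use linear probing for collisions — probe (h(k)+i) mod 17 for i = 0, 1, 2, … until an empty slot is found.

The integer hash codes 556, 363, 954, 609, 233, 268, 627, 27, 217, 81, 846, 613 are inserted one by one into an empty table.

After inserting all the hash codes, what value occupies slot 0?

Insert 556: h=7, slot 7 empty → index 7.
Insert 363: h=10, slot 10 empty → index 10.
Insert 954: h=12, slot 12 empty → index 12.
Insert 609: h=6, slot 6 empty → index 6.
Insert 233: h=7, slot 7 occupied → index 8.
Insert 268: h=15, slot 15 empty → index 15.
Insert 627: h=14, slot 14 empty → index 14.
Insert 27: h=8, slot 8 occupied → index 9.
Insert 217: h=15, slot 15 occupied → index 16.
Insert 81: h=15, slots 15,16 occupied → index 0.
Insert 846: h=15, slots 15,16,0 occupied → index 1.
Insert 613: h=4, slot 4 empty → index 4.
Table: [81, 846, -, -, 613, -, 609, 556, 233, 27, 363, -, 954, -, 627, 268, 217]

81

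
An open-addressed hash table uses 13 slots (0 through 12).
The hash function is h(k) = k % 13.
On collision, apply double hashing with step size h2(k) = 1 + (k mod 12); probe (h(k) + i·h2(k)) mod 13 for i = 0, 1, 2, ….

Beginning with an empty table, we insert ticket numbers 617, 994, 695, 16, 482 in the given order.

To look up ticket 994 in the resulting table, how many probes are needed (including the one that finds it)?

2

Insert 617: h=6, slot 6 empty => index 6.
Insert 994: h=6, h2=11, slot 6 occupied => index 4.
Insert 695: h=6, h2=12, slot 6 occupied => index 5.
Insert 16: h=3, slot 3 empty => index 3.
Insert 482: h=1, slot 1 empty => index 1.
Table: [—, 482, —, 16, 994, 695, 617, —, —, —, —, —, —]
Lookup 994: h=6, h2=11, probe 6,4 → found at 4.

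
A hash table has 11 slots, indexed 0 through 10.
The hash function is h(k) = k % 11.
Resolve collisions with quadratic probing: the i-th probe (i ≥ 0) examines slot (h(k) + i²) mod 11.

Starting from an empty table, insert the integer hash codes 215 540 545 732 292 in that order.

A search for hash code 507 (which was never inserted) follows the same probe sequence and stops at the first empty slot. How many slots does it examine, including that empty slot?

215: h=6 -> slot 6
540: h=1 -> slot 1
545: h=6, probe 6,7 -> slot 7
732: h=6, probe 6,7,10 -> slot 10
292: h=6, probe 6,7,10,4 -> slot 4
Table: [_, 540, _, _, 292, _, 215, 545, _, _, 732]
Lookup 507: h=1, probe 1,2 → slot 2 empty, not found.

2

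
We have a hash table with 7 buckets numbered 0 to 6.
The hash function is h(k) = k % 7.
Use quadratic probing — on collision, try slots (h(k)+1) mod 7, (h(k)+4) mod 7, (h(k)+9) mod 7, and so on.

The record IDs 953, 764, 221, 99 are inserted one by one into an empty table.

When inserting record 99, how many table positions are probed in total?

953 hashes to 1; slot 1 is free => place at 1.
764 hashes to 1; 1 taken => place at 2.
221 hashes to 4; slot 4 is free => place at 4.
99 hashes to 1; 1,2 taken => place at 5.
Table: [-, 953, 764, -, 221, 99, -]

3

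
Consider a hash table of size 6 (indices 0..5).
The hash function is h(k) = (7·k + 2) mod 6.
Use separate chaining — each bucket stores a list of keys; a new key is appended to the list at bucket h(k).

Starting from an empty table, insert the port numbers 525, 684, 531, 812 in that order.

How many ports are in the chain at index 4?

525 → bucket 5
684 → bucket 2
531 → bucket 5 (collision)
812 → bucket 4
Final buckets:
0: .
1: .
2: 684
3: .
4: 812
5: 525 -> 531

1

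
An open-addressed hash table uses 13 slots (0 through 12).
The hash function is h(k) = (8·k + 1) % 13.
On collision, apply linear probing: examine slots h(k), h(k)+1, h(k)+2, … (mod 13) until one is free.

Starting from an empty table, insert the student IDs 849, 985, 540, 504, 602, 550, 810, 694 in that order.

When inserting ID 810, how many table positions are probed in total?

4

849: h=7 -> slot 7
985: h=3 -> slot 3
540: h=5 -> slot 5
504: h=3, probe 3,4 -> slot 4
602: h=7, probe 7,8 -> slot 8
550: h=7, probe 7,8,9 -> slot 9
810: h=7, probe 7,8,9,10 -> slot 10
694: h=2 -> slot 2
Table: [., ., 694, 985, 504, 540, ., 849, 602, 550, 810, ., .]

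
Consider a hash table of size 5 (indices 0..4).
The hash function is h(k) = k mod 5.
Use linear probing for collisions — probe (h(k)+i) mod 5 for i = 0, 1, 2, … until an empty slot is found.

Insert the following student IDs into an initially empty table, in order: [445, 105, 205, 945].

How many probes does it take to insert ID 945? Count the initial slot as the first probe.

Insert 445: h=0, slot 0 empty → index 0.
Insert 105: h=0, slot 0 occupied → index 1.
Insert 205: h=0, slots 0,1 occupied → index 2.
Insert 945: h=0, slots 0,1,2 occupied → index 3.
Table: [445, 105, 205, 945, _]

4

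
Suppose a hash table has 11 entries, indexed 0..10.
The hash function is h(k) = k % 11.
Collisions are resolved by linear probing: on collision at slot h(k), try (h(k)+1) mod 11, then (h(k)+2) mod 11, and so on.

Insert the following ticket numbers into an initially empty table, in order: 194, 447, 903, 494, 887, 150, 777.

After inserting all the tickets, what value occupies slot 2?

194: h=7 => slot 7
447: h=7, probe 7,8 => slot 8
903: h=1 => slot 1
494: h=10 => slot 10
887: h=7, probe 7,8,9 => slot 9
150: h=7, probe 7,8,9,10,0 => slot 0
777: h=7, probe 7,8,9,10,0,1,2 => slot 2
Table: [150, 903, 777, _, _, _, _, 194, 447, 887, 494]

777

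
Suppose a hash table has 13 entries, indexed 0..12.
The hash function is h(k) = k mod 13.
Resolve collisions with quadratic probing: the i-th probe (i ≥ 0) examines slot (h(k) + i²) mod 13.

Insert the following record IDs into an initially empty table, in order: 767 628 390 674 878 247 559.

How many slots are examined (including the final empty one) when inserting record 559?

767 hashes to 0; slot 0 is free → place at 0.
628 hashes to 4; slot 4 is free → place at 4.
390 hashes to 0; 0 taken → place at 1.
674 hashes to 11; slot 11 is free → place at 11.
878 hashes to 7; slot 7 is free → place at 7.
247 hashes to 0; 0,1,4 taken → place at 9.
559 hashes to 0; 0,1,4,9 taken → place at 3.
Table: [767, 390, —, 559, 628, —, —, 878, —, 247, —, 674, —]

5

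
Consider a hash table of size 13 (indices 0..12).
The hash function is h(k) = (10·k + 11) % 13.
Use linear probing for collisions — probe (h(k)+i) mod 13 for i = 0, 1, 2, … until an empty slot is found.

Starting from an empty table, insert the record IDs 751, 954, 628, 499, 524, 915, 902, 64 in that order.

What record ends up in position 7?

751

751: h=7 → slot 7
954: h=9 → slot 9
628: h=12 → slot 12
499: h=9, probe 9,10 → slot 10
524: h=12, probe 12,0 → slot 0
915: h=9, probe 9,10,11 → slot 11
902: h=9, probe 9,10,11,12,0,1 → slot 1
64: h=1, probe 1,2 → slot 2
Table: [524, 902, 64, _, _, _, _, 751, _, 954, 499, 915, 628]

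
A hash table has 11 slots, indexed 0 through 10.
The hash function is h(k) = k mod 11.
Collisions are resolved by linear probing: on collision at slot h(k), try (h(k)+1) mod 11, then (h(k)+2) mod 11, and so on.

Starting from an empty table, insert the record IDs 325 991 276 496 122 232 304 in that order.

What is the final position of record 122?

4

325: h=6 => slot 6
991: h=1 => slot 1
276: h=1, probe 1,2 => slot 2
496: h=1, probe 1,2,3 => slot 3
122: h=1, probe 1,2,3,4 => slot 4
232: h=1, probe 1,2,3,4,5 => slot 5
304: h=7 => slot 7
Table: [—, 991, 276, 496, 122, 232, 325, 304, —, —, —]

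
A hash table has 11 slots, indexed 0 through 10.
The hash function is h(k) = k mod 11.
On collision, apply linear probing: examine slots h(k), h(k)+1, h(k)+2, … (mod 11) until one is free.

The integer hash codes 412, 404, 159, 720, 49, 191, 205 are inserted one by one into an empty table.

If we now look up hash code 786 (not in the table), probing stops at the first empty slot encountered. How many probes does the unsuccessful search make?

7

Insert 412: h=5, slot 5 empty => index 5.
Insert 404: h=8, slot 8 empty => index 8.
Insert 159: h=5, slot 5 occupied => index 6.
Insert 720: h=5, slots 5,6 occupied => index 7.
Insert 49: h=5, slots 5,6,7,8 occupied => index 9.
Insert 191: h=4, slot 4 empty => index 4.
Insert 205: h=7, slots 7,8,9 occupied => index 10.
Table: [_, _, _, _, 191, 412, 159, 720, 404, 49, 205]
Lookup 786: h=5, probe 5,6,7,8,9,10,0 → slot 0 empty, not found.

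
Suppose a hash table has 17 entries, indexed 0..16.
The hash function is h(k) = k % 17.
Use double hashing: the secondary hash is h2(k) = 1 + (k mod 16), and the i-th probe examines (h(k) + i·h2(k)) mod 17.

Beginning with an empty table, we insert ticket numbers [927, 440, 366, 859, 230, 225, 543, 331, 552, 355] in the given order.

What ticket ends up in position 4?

927: h=9 -> slot 9
440: h=15 -> slot 15
366: h=9, h2=15, probe 9,7 -> slot 7
859: h=9, h2=12, probe 9,4 -> slot 4
230: h=9, h2=7, probe 9,16 -> slot 16
225: h=4, h2=2, probe 4,6 -> slot 6
543: h=16, h2=16, probe 16,15,14 -> slot 14
331: h=8 -> slot 8
552: h=8, h2=9, probe 8,0 -> slot 0
355: h=15, h2=4, probe 15,2 -> slot 2
Table: [552, -, 355, -, 859, -, 225, 366, 331, 927, -, -, -, -, 543, 440, 230]

859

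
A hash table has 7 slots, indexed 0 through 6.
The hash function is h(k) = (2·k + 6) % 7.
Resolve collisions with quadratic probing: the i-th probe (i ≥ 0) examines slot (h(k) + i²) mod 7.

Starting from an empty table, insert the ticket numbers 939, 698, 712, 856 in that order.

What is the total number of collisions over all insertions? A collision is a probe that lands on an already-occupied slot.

2

Insert 939: h=1, slot 1 empty => index 1.
Insert 698: h=2, slot 2 empty => index 2.
Insert 712: h=2, slot 2 occupied => index 3.
Insert 856: h=3, slot 3 occupied => index 4.
Table: [., 939, 698, 712, 856, ., .]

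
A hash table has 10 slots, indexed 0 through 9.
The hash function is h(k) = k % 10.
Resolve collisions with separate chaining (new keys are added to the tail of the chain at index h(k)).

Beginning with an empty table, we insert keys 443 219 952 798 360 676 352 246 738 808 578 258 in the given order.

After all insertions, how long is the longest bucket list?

443 → bucket 3
219 → bucket 9
952 → bucket 2
798 → bucket 8
360 → bucket 0
676 → bucket 6
352 → bucket 2 (collision)
246 → bucket 6 (collision)
738 → bucket 8 (collision)
808 → bucket 8 (collision)
578 → bucket 8 (collision)
258 → bucket 8 (collision)
Final buckets:
0: 360
1: ∅
2: 952 -> 352
3: 443
4: ∅
5: ∅
6: 676 -> 246
7: ∅
8: 798 -> 738 -> 808 -> 578 -> 258
9: 219

5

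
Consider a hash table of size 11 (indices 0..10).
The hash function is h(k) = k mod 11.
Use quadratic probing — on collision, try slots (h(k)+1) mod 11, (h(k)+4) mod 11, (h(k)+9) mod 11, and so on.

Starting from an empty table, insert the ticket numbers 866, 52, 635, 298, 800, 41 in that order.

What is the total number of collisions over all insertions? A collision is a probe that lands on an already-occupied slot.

12

Insert 866: h=8, slot 8 empty => index 8.
Insert 52: h=8, slot 8 occupied => index 9.
Insert 635: h=8, slots 8,9 occupied => index 1.
Insert 298: h=1, slot 1 occupied => index 2.
Insert 800: h=8, slots 8,9,1 occupied => index 6.
Insert 41: h=8, slots 8,9,1,6,2 occupied => index 0.
Table: [41, 635, 298, _, _, _, 800, _, 866, 52, _]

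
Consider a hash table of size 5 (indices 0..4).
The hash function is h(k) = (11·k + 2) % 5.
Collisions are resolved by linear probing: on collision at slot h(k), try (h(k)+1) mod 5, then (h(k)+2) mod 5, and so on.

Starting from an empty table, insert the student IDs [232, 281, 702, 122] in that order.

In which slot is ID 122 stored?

232: h=4 → slot 4
281: h=3 → slot 3
702: h=4, probe 4,0 → slot 0
122: h=4, probe 4,0,1 → slot 1
Table: [702, 122, -, 281, 232]

1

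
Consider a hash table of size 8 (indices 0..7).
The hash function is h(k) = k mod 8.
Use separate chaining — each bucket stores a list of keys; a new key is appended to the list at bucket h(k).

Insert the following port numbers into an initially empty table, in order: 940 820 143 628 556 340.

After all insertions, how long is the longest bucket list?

5

940 -> bucket 4
820 -> bucket 4 (collision)
143 -> bucket 7
628 -> bucket 4 (collision)
556 -> bucket 4 (collision)
340 -> bucket 4 (collision)
Final buckets:
0: -
1: -
2: -
3: -
4: 940 -> 820 -> 628 -> 556 -> 340
5: -
6: -
7: 143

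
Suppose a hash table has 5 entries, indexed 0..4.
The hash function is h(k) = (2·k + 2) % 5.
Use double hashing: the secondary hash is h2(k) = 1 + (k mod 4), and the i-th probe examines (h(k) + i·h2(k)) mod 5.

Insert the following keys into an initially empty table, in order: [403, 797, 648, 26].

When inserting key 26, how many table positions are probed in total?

2

Insert 403: h=3, slot 3 empty -> index 3.
Insert 797: h=1, slot 1 empty -> index 1.
Insert 648: h=3, h2=1, slot 3 occupied -> index 4.
Insert 26: h=4, h2=3, slot 4 occupied -> index 2.
Table: [-, 797, 26, 403, 648]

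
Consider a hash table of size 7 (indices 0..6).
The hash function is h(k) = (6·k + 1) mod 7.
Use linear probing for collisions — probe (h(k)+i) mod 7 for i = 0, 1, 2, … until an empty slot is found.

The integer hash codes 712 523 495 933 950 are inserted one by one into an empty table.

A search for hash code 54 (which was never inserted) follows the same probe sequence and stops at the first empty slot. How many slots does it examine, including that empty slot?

712: h=3 → slot 3
523: h=3, probe 3,4 → slot 4
495: h=3, probe 3,4,5 → slot 5
933: h=6 → slot 6
950: h=3, probe 3,4,5,6,0 → slot 0
Table: [950, _, _, 712, 523, 495, 933]
Lookup 54: h=3, probe 3,4,5,6,0,1 → slot 1 empty, not found.

6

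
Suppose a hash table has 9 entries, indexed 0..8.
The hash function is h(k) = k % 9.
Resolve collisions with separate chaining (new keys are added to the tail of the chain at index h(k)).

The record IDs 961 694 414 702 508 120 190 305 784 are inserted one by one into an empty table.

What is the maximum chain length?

3

Insert 961: h=7, bucket 7 empty → new chain.
Insert 694: h=1, bucket 1 empty → new chain.
Insert 414: h=0, bucket 0 empty → new chain.
Insert 702: h=0, bucket 0 nonempty → append to chain.
Insert 508: h=4, bucket 4 empty → new chain.
Insert 120: h=3, bucket 3 empty → new chain.
Insert 190: h=1, bucket 1 nonempty → append to chain.
Insert 305: h=8, bucket 8 empty → new chain.
Insert 784: h=1, bucket 1 nonempty → append to chain.
Final buckets:
0: 414 -> 702
1: 694 -> 190 -> 784
2: —
3: 120
4: 508
5: —
6: —
7: 961
8: 305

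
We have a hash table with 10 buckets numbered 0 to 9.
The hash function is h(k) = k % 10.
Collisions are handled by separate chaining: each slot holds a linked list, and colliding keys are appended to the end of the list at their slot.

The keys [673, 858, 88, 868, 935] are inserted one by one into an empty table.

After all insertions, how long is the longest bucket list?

3

673 -> bucket 3
858 -> bucket 8
88 -> bucket 8 (collision)
868 -> bucket 8 (collision)
935 -> bucket 5
Final buckets:
0: .
1: .
2: .
3: 673
4: .
5: 935
6: .
7: .
8: 858 -> 88 -> 868
9: .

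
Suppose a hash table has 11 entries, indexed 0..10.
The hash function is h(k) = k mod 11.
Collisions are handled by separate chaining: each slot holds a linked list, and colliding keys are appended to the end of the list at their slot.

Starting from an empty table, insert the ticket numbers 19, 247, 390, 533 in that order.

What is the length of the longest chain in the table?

3

19 → bucket 8
247 → bucket 5
390 → bucket 5 (collision)
533 → bucket 5 (collision)
Final buckets:
0: —
1: —
2: —
3: —
4: —
5: 247 -> 390 -> 533
6: —
7: —
8: 19
9: —
10: —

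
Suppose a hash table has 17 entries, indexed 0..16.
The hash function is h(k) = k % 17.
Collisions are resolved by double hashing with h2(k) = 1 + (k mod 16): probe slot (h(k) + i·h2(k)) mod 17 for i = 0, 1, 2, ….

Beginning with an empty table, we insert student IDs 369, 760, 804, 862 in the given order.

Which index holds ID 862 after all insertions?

10

Insert 369: h=12, slot 12 empty => index 12.
Insert 760: h=12, h2=9, slot 12 occupied => index 4.
Insert 804: h=5, slot 5 empty => index 5.
Insert 862: h=12, h2=15, slot 12 occupied => index 10.
Table: [—, —, —, —, 760, 804, —, —, —, —, 862, —, 369, —, —, —, —]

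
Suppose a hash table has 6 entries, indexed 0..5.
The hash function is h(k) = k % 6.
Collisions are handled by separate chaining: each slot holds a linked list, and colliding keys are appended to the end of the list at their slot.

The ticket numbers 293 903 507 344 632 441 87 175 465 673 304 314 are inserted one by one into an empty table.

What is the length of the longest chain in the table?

5

293 -> bucket 5
903 -> bucket 3
507 -> bucket 3 (collision)
344 -> bucket 2
632 -> bucket 2 (collision)
441 -> bucket 3 (collision)
87 -> bucket 3 (collision)
175 -> bucket 1
465 -> bucket 3 (collision)
673 -> bucket 1 (collision)
304 -> bucket 4
314 -> bucket 2 (collision)
Final buckets:
0: -
1: 175 -> 673
2: 344 -> 632 -> 314
3: 903 -> 507 -> 441 -> 87 -> 465
4: 304
5: 293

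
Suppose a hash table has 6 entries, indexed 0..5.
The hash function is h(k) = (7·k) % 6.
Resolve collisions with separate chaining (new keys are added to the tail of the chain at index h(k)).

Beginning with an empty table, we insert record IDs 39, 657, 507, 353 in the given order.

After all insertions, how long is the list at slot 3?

3

39 → bucket 3
657 → bucket 3 (collision)
507 → bucket 3 (collision)
353 → bucket 5
Final buckets:
0: —
1: —
2: —
3: 39 -> 657 -> 507
4: —
5: 353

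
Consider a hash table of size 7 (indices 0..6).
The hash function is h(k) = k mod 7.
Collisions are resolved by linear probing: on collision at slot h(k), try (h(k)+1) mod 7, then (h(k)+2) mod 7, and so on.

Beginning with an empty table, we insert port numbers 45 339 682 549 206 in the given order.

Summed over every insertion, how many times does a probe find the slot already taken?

Insert 45: h=3, slot 3 empty -> index 3.
Insert 339: h=3, slot 3 occupied -> index 4.
Insert 682: h=3, slots 3,4 occupied -> index 5.
Insert 549: h=3, slots 3,4,5 occupied -> index 6.
Insert 206: h=3, slots 3,4,5,6 occupied -> index 0.
Table: [206, _, _, 45, 339, 682, 549]

10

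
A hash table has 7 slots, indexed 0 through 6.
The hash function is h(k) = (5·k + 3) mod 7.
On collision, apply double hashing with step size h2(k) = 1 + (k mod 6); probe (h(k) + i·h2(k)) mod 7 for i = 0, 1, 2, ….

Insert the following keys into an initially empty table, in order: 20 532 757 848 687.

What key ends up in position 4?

848

Insert 20: h=5, slot 5 empty => index 5.
Insert 532: h=3, slot 3 empty => index 3.
Insert 757: h=1, slot 1 empty => index 1.
Insert 848: h=1, h2=3, slot 1 occupied => index 4.
Insert 687: h=1, h2=4, slots 1,5 occupied => index 2.
Table: [., 757, 687, 532, 848, 20, .]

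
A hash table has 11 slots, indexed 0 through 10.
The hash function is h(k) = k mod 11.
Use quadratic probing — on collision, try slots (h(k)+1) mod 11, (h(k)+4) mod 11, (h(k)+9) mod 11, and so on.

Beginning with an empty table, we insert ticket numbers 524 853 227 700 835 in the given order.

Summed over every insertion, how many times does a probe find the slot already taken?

3

Insert 524: h=7, slot 7 empty → index 7.
Insert 853: h=6, slot 6 empty → index 6.
Insert 227: h=7, slot 7 occupied → index 8.
Insert 700: h=7, slots 7,8 occupied → index 0.
Insert 835: h=10, slot 10 empty → index 10.
Table: [700, _, _, _, _, _, 853, 524, 227, _, 835]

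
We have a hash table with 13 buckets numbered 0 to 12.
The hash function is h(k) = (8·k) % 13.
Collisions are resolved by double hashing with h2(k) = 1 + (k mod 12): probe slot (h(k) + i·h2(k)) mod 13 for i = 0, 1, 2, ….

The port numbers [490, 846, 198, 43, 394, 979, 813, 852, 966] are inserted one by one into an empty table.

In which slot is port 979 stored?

490 hashes to 7; slot 7 is free -> place at 7.
846 hashes to 8; slot 8 is free -> place at 8.
198 hashes to 11; slot 11 is free -> place at 11.
43 hashes to 6; slot 6 is free -> place at 6.
394 hashes to 6, h2=11; 6 taken -> place at 4.
979 hashes to 6, h2=8; 6 taken -> place at 1.
813 hashes to 4, h2=10; 4,1,11,8 taken -> place at 5.
852 hashes to 4, h2=1; 4,5,6,7,8 taken -> place at 9.
966 hashes to 6, h2=7; 6 taken -> place at 0.
Table: [966, 979, ∅, ∅, 394, 813, 43, 490, 846, 852, ∅, 198, ∅]

1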